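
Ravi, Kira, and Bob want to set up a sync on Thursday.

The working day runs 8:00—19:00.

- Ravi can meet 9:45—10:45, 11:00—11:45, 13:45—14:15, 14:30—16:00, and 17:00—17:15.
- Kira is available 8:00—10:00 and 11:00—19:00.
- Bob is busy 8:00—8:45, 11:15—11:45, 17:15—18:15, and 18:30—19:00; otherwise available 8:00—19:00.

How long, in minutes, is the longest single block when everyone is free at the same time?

Bob free within 08:00–19:00: 08:45–11:15, 11:45–17:15, 18:15–18:30.
Ravi ∩ Kira: 09:45–10:00, 11:00–11:45, 13:45–14:15, 14:30–16:00, 17:00–17:15.
Ravi ∩ Kira ∩ Bob: 09:45–10:00, 11:00–11:15, 13:45–14:15, 14:30–16:00, 17:00–17:15.
Common window lengths: 15, 15, 30, 90, 15 min; longest is 90.

90 minutes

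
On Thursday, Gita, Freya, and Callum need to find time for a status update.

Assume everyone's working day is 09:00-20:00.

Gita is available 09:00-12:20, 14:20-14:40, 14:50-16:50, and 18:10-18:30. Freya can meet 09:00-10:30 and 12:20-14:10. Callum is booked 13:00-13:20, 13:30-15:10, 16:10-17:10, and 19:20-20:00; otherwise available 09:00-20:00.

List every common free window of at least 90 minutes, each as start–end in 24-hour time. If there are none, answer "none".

09:00–10:30

Callum free within 09:00–20:00: 09:00–13:00, 13:20–13:30, 15:10–16:10, 17:10–19:20.
Gita ∩ Freya: 09:00–10:30.
Gita ∩ Freya ∩ Callum: 09:00–10:30.
Windows ≥ 90 min: 09:00–10:30.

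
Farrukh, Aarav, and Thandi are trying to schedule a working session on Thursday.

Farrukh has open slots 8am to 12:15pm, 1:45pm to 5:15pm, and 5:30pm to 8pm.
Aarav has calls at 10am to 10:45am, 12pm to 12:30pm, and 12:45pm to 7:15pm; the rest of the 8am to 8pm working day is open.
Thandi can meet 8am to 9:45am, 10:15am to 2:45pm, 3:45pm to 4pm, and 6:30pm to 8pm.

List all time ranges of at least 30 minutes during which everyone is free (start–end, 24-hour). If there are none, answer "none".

08:00–09:45, 10:45–12:00, 19:15–20:00

Aarav free within 08:00–20:00: 08:00–10:00, 10:45–12:00, 12:30–12:45, 19:15–20:00.
Farrukh ∩ Aarav: 08:00–10:00, 10:45–12:00, 19:15–20:00.
Farrukh ∩ Aarav ∩ Thandi: 08:00–09:45, 10:45–12:00, 19:15–20:00.
Windows ≥ 30 min: 08:00–09:45, 10:45–12:00, 19:15–20:00.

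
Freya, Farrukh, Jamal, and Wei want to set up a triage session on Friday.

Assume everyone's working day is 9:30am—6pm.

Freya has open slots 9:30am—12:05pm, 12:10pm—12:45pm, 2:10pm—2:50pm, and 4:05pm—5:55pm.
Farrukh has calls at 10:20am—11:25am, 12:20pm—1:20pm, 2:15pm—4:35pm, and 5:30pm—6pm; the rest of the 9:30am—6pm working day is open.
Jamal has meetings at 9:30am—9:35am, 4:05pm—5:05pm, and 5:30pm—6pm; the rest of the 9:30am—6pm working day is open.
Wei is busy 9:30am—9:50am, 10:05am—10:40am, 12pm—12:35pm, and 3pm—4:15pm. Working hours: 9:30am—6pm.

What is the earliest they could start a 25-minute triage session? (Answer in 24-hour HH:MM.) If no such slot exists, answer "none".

11:25

Farrukh free within 09:30–18:00: 09:30–10:20, 11:25–12:20, 13:20–14:15, 16:35–17:30.
Jamal free within 09:30–18:00: 09:35–16:05, 17:05–17:30.
Wei free within 09:30–18:00: 09:50–10:05, 10:40–12:00, 12:35–15:00, 16:15–18:00.
Freya ∩ Farrukh: 09:30–10:20, 11:25–12:05, 12:10–12:20, 14:10–14:15, 16:35–17:30.
Freya ∩ Farrukh ∩ Jamal: 09:35–10:20, 11:25–12:05, 12:10–12:20, 14:10–14:15, 17:05–17:30.
Freya ∩ Farrukh ∩ Jamal ∩ Wei: 09:50–10:05, 11:25–12:00, 14:10–14:15, 17:05–17:30.
Windows ≥ 25 min: 11:25–12:00, 17:05–17:30.
Earliest such window starts at 11:25.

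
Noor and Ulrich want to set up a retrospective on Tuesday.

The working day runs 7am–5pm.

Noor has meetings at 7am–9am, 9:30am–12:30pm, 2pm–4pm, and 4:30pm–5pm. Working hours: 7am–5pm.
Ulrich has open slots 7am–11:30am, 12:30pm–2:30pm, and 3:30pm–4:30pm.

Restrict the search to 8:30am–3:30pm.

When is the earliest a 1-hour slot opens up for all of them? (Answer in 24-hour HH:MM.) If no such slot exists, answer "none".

Noor free within 07:00–17:00: 09:00–09:30, 12:30–14:00, 16:00–16:30.
Noor ∩ Ulrich: 09:00–09:30, 12:30–14:00, 16:00–16:30.
Restricted to 08:30–15:30: 09:00–09:30, 12:30–14:00.
Windows ≥ 60 min: 12:30–14:00.
Earliest such window starts at 12:30.

12:30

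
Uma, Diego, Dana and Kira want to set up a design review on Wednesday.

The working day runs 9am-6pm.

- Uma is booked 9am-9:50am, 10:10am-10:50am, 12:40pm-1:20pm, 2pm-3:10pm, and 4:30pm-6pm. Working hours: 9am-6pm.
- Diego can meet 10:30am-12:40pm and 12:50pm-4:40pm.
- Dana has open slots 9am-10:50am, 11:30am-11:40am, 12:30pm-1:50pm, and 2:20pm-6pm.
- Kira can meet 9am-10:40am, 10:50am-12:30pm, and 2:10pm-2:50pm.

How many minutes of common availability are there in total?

Uma free within 09:00–18:00: 09:50–10:10, 10:50–12:40, 13:20–14:00, 15:10–16:30.
Uma ∩ Diego: 10:50–12:40, 13:20–14:00, 15:10–16:30.
Uma ∩ Diego ∩ Dana: 11:30–11:40, 12:30–12:40, 13:20–13:50, 15:10–16:30.
Uma ∩ Diego ∩ Dana ∩ Kira: 11:30–11:40.
Total common minutes: 10.

10 minutes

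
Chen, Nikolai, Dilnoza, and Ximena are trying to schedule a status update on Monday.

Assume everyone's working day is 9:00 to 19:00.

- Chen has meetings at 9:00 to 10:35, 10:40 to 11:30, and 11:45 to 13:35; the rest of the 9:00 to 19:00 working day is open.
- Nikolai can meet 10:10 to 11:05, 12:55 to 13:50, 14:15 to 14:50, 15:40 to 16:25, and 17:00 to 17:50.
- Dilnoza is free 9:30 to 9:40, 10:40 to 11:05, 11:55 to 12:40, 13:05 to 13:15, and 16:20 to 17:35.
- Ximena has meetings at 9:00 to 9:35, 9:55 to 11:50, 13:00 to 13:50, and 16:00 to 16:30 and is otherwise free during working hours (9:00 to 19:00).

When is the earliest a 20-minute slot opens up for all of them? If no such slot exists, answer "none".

17:00

Chen free within 09:00–19:00: 10:35–10:40, 11:30–11:45, 13:35–19:00.
Ximena free within 09:00–19:00: 09:35–09:55, 11:50–13:00, 13:50–16:00, 16:30–19:00.
Chen ∩ Nikolai: 10:35–10:40, 13:35–13:50, 14:15–14:50, 15:40–16:25, 17:00–17:50.
Chen ∩ Nikolai ∩ Dilnoza: 16:20–16:25, 17:00–17:35.
Chen ∩ Nikolai ∩ Dilnoza ∩ Ximena: 17:00–17:35.
Windows ≥ 20 min: 17:00–17:35.
Earliest such window starts at 17:00.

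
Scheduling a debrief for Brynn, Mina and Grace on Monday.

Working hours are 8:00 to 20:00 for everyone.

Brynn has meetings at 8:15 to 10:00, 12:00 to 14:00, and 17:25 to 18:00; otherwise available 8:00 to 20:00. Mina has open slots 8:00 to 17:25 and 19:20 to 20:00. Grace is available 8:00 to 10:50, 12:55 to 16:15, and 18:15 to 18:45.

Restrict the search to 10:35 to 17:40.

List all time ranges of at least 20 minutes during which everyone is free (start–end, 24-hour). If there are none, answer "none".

Brynn free within 08:00–20:00: 08:00–08:15, 10:00–12:00, 14:00–17:25, 18:00–20:00.
Brynn ∩ Mina: 08:00–08:15, 10:00–12:00, 14:00–17:25, 19:20–20:00.
Brynn ∩ Mina ∩ Grace: 08:00–08:15, 10:00–10:50, 14:00–16:15.
Restricted to 10:35–17:40: 10:35–10:50, 14:00–16:15.
Windows ≥ 20 min: 14:00–16:15.

14:00–16:15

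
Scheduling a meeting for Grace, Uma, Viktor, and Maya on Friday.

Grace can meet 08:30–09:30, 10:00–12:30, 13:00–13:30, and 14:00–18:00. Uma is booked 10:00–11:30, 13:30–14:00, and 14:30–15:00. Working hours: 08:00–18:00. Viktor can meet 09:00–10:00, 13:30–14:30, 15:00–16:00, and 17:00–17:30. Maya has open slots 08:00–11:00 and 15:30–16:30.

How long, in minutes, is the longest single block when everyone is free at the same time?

Uma free within 08:00–18:00: 08:00–10:00, 11:30–13:30, 14:00–14:30, 15:00–18:00.
Grace ∩ Uma: 08:30–09:30, 11:30–12:30, 13:00–13:30, 14:00–14:30, 15:00–18:00.
Grace ∩ Uma ∩ Viktor: 09:00–09:30, 14:00–14:30, 15:00–16:00, 17:00–17:30.
Grace ∩ Uma ∩ Viktor ∩ Maya: 09:00–09:30, 15:30–16:00.
Common window lengths: 30, 30 min; longest is 30.

30 minutes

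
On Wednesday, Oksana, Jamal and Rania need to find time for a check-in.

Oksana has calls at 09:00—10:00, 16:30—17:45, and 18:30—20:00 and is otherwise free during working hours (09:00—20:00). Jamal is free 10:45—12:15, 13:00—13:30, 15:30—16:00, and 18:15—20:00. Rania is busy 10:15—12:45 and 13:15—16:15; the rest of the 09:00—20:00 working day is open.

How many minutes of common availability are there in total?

30 minutes

Oksana free within 09:00–20:00: 10:00–16:30, 17:45–18:30.
Rania free within 09:00–20:00: 09:00–10:15, 12:45–13:15, 16:15–20:00.
Oksana ∩ Jamal: 10:45–12:15, 13:00–13:30, 15:30–16:00, 18:15–18:30.
Oksana ∩ Jamal ∩ Rania: 13:00–13:15, 18:15–18:30.
Total common minutes: 15 + 15 = 30.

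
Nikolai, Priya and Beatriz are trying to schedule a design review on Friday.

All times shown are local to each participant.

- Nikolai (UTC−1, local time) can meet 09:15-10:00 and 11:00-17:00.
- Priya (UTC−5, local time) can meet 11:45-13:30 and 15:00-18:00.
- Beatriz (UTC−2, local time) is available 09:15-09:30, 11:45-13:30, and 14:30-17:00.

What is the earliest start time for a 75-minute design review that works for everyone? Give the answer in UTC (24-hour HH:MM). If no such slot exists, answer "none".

Nikolai → UTC: 10:15–11:00, 12:00–18:00.
Priya → UTC: 16:45–18:30, 20:00–23:00.
Beatriz → UTC: 11:15–11:30, 13:45–15:30, 16:30–19:00.
Nikolai ∩ Priya: 16:45–18:00.
Nikolai ∩ Priya ∩ Beatriz: 16:45–18:00.
Windows ≥ 75 min: 16:45–18:00.
Earliest such window starts at 16:45.

16:45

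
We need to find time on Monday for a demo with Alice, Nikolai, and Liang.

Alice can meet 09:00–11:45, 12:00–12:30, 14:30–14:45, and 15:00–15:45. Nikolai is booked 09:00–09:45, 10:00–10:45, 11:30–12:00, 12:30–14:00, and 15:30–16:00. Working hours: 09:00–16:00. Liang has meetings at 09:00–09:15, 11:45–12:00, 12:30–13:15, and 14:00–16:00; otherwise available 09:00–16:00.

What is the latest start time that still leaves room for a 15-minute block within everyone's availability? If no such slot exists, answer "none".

12:15

Nikolai free within 09:00–16:00: 09:45–10:00, 10:45–11:30, 12:00–12:30, 14:00–15:30.
Liang free within 09:00–16:00: 09:15–11:45, 12:00–12:30, 13:15–14:00.
Alice ∩ Nikolai: 09:45–10:00, 10:45–11:30, 12:00–12:30, 14:30–14:45, 15:00–15:30.
Alice ∩ Nikolai ∩ Liang: 09:45–10:00, 10:45–11:30, 12:00–12:30.
Windows ≥ 15 min: 09:45–10:00, 10:45–11:30, 12:00–12:30.
Latest start in the last window 12:00–12:30 is 12:30 − 15 min = 12:15.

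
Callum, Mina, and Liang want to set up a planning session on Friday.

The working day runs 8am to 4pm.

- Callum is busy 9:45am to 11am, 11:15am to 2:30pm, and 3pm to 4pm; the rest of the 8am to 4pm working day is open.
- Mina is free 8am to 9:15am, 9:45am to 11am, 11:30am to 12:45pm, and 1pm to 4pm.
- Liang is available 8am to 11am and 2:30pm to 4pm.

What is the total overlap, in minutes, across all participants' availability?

Callum free within 08:00–16:00: 08:00–09:45, 11:00–11:15, 14:30–15:00.
Callum ∩ Mina: 08:00–09:15, 14:30–15:00.
Callum ∩ Mina ∩ Liang: 08:00–09:15, 14:30–15:00.
Total common minutes: 75 + 30 = 105.

105 minutes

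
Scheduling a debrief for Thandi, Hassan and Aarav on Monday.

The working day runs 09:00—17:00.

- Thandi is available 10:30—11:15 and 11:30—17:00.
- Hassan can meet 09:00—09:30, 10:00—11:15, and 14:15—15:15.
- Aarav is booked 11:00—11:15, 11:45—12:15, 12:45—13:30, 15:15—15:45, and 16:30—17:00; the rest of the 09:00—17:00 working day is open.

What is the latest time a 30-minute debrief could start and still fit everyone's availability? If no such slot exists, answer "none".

14:45

Aarav free within 09:00–17:00: 09:00–11:00, 11:15–11:45, 12:15–12:45, 13:30–15:15, 15:45–16:30.
Thandi ∩ Hassan: 10:30–11:15, 14:15–15:15.
Thandi ∩ Hassan ∩ Aarav: 10:30–11:00, 14:15–15:15.
Windows ≥ 30 min: 10:30–11:00, 14:15–15:15.
Latest start in the last window 14:15–15:15 is 15:15 − 30 min = 14:45.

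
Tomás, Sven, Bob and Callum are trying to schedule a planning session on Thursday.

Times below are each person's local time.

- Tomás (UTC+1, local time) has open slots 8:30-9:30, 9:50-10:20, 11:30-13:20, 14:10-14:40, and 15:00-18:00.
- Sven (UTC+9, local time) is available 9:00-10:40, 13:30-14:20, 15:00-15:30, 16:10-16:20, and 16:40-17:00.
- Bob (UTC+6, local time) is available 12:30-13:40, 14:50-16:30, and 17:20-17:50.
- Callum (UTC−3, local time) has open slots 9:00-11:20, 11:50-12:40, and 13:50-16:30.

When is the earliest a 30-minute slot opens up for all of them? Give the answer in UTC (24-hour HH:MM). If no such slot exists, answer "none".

Tomás → UTC: 07:30–08:30, 08:50–09:20, 10:30–12:20, 13:10–13:40, 14:00–17:00.
Sven → UTC: 00:00–01:40, 04:30–05:20, 06:00–06:30, 07:10–07:20, 07:40–08:00.
Bob → UTC: 06:30–07:40, 08:50–10:30, 11:20–11:50.
Callum → UTC: 12:00–14:20, 14:50–15:40, 16:50–19:30.
Tomás ∩ Sven: 07:40–08:00.
Tomás ∩ Sven ∩ Bob: (none).
Tomás ∩ Sven ∩ Bob ∩ Callum: (none).
Windows ≥ 30 min: (none).

none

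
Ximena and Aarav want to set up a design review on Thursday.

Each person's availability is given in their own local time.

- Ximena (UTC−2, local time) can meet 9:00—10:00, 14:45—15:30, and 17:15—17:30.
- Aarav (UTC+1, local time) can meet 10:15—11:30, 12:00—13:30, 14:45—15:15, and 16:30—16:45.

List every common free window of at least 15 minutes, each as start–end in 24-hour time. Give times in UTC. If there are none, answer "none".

11:00–12:00

Ximena → UTC: 11:00–12:00, 16:45–17:30, 19:15–19:30.
Aarav → UTC: 09:15–10:30, 11:00–12:30, 13:45–14:15, 15:30–15:45.
Ximena ∩ Aarav: 11:00–12:00.
Windows ≥ 15 min: 11:00–12:00.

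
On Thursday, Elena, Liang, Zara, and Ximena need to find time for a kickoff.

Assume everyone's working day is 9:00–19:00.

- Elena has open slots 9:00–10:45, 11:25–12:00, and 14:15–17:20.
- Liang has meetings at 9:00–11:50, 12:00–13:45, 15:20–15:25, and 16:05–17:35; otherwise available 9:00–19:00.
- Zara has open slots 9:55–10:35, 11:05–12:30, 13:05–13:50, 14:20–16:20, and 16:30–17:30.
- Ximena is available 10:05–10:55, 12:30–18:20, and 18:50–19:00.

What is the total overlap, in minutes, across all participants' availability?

100 minutes

Liang free within 09:00–19:00: 11:50–12:00, 13:45–15:20, 15:25–16:05, 17:35–19:00.
Elena ∩ Liang: 11:50–12:00, 14:15–15:20, 15:25–16:05.
Elena ∩ Liang ∩ Zara: 11:50–12:00, 14:20–15:20, 15:25–16:05.
Elena ∩ Liang ∩ Zara ∩ Ximena: 14:20–15:20, 15:25–16:05.
Total common minutes: 60 + 40 = 100.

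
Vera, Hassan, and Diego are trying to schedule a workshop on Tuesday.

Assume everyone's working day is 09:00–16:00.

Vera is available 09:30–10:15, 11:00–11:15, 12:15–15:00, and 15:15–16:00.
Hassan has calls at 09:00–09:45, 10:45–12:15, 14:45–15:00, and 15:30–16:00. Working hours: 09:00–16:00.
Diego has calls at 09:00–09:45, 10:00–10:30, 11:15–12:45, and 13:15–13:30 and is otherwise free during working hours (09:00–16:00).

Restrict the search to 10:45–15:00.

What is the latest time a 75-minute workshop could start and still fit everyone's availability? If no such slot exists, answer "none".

Hassan free within 09:00–16:00: 09:45–10:45, 12:15–14:45, 15:00–15:30.
Diego free within 09:00–16:00: 09:45–10:00, 10:30–11:15, 12:45–13:15, 13:30–16:00.
Vera ∩ Hassan: 09:45–10:15, 12:15–14:45, 15:15–15:30.
Vera ∩ Hassan ∩ Diego: 09:45–10:00, 12:45–13:15, 13:30–14:45, 15:15–15:30.
Restricted to 10:45–15:00: 12:45–13:15, 13:30–14:45.
Windows ≥ 75 min: 13:30–14:45.
Latest start in the last window 13:30–14:45 is 14:45 − 75 min = 13:30.

13:30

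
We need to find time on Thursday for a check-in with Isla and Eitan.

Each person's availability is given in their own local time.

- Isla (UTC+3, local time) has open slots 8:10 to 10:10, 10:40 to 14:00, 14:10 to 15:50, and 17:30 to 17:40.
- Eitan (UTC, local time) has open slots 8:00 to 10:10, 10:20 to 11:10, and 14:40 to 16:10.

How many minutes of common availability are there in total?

170 minutes

Isla → UTC: 05:10–07:10, 07:40–11:00, 11:10–12:50, 14:30–14:40.
Eitan → UTC: 08:00–10:10, 10:20–11:10, 14:40–16:10.
Isla ∩ Eitan: 08:00–10:10, 10:20–11:00.
Total common minutes: 130 + 40 = 170.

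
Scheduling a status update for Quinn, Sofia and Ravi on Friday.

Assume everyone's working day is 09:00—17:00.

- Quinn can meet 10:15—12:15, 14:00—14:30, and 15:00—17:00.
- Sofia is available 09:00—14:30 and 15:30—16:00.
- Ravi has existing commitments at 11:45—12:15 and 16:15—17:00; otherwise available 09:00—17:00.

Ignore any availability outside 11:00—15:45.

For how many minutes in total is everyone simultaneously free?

Ravi free within 09:00–17:00: 09:00–11:45, 12:15–16:15.
Quinn ∩ Sofia: 10:15–12:15, 14:00–14:30, 15:30–16:00.
Quinn ∩ Sofia ∩ Ravi: 10:15–11:45, 14:00–14:30, 15:30–16:00.
Restricted to 11:00–15:45: 11:00–11:45, 14:00–14:30, 15:30–15:45.
Total common minutes: 45 + 30 + 15 = 90.

90 minutes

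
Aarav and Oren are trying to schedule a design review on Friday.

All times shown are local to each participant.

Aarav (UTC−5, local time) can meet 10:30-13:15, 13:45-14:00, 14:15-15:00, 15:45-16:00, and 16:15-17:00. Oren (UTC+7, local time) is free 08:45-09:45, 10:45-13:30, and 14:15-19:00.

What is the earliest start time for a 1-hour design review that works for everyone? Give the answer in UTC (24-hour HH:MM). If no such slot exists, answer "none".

none

Aarav → UTC: 15:30–18:15, 18:45–19:00, 19:15–20:00, 20:45–21:00, 21:15–22:00.
Oren → UTC: 01:45–02:45, 03:45–06:30, 07:15–12:00.
Aarav ∩ Oren: (none).
Windows ≥ 60 min: (none).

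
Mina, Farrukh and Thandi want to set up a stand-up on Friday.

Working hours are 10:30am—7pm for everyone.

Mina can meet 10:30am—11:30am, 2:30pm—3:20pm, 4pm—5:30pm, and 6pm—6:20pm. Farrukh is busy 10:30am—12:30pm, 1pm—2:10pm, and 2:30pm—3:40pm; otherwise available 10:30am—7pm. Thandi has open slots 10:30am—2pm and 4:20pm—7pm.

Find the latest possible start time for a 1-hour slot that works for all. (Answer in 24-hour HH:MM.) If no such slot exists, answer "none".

16:30

Farrukh free within 10:30–19:00: 12:30–13:00, 14:10–14:30, 15:40–19:00.
Mina ∩ Farrukh: 16:00–17:30, 18:00–18:20.
Mina ∩ Farrukh ∩ Thandi: 16:20–17:30, 18:00–18:20.
Windows ≥ 60 min: 16:20–17:30.
Latest start in the last window 16:20–17:30 is 17:30 − 60 min = 16:30.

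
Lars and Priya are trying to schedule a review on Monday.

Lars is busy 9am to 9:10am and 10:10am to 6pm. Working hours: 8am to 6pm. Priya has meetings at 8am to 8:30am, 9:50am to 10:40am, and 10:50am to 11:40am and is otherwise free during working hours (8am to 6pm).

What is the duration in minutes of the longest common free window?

Lars free within 08:00–18:00: 08:00–09:00, 09:10–10:10.
Priya free within 08:00–18:00: 08:30–09:50, 10:40–10:50, 11:40–18:00.
Lars ∩ Priya: 08:30–09:00, 09:10–09:50.
Common window lengths: 30, 40 min; longest is 40.

40 minutes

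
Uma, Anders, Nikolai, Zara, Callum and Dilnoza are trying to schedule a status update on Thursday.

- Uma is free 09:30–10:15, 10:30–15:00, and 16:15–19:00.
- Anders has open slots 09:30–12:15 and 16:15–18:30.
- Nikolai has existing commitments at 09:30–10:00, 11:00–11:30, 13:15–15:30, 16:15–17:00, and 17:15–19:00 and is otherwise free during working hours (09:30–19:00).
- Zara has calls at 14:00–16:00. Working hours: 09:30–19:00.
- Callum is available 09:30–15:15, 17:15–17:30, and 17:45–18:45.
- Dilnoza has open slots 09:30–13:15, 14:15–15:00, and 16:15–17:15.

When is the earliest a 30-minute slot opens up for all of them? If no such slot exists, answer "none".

10:30

Nikolai free within 09:30–19:00: 10:00–11:00, 11:30–13:15, 15:30–16:15, 17:00–17:15.
Zara free within 09:30–19:00: 09:30–14:00, 16:00–19:00.
Uma ∩ Anders: 09:30–10:15, 10:30–12:15, 16:15–18:30.
Uma ∩ Anders ∩ Nikolai: 10:00–10:15, 10:30–11:00, 11:30–12:15, 17:00–17:15.
Uma ∩ Anders ∩ Nikolai ∩ Zara: 10:00–10:15, 10:30–11:00, 11:30–12:15, 17:00–17:15.
Uma ∩ Anders ∩ Nikolai ∩ Zara ∩ Callum: 10:00–10:15, 10:30–11:00, 11:30–12:15.
Uma ∩ Anders ∩ Nikolai ∩ Zara ∩ Callum ∩ Dilnoza: 10:00–10:15, 10:30–11:00, 11:30–12:15.
Windows ≥ 30 min: 10:30–11:00, 11:30–12:15.
Earliest such window starts at 10:30.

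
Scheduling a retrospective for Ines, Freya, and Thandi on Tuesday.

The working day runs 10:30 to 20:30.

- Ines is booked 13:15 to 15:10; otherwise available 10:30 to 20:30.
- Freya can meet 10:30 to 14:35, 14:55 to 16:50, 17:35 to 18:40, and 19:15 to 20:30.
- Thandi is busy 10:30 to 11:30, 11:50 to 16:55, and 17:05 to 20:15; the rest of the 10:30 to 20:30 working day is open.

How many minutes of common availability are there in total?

35 minutes

Ines free within 10:30–20:30: 10:30–13:15, 15:10–20:30.
Thandi free within 10:30–20:30: 11:30–11:50, 16:55–17:05, 20:15–20:30.
Ines ∩ Freya: 10:30–13:15, 15:10–16:50, 17:35–18:40, 19:15–20:30.
Ines ∩ Freya ∩ Thandi: 11:30–11:50, 20:15–20:30.
Total common minutes: 20 + 15 = 35.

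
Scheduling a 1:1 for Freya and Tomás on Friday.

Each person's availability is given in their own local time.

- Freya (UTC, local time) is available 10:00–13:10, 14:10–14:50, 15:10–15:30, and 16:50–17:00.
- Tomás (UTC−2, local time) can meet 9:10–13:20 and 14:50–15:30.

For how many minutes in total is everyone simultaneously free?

Freya → UTC: 10:00–13:10, 14:10–14:50, 15:10–15:30, 16:50–17:00.
Tomás → UTC: 11:10–15:20, 16:50–17:30.
Freya ∩ Tomás: 11:10–13:10, 14:10–14:50, 15:10–15:20, 16:50–17:00.
Total common minutes: 120 + 40 + 10 + 10 = 180.

180 minutes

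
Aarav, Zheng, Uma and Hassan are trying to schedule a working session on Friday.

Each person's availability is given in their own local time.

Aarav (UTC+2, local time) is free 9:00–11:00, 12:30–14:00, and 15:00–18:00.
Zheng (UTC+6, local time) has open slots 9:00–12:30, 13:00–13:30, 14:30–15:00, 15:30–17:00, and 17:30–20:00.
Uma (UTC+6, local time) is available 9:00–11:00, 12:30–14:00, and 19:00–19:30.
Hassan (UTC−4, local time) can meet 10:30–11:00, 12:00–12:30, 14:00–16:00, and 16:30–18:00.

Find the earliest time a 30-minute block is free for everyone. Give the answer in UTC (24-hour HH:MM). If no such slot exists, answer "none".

Aarav → UTC: 07:00–09:00, 10:30–12:00, 13:00–16:00.
Zheng → UTC: 03:00–06:30, 07:00–07:30, 08:30–09:00, 09:30–11:00, 11:30–14:00.
Uma → UTC: 03:00–05:00, 06:30–08:00, 13:00–13:30.
Hassan → UTC: 14:30–15:00, 16:00–16:30, 18:00–20:00, 20:30–22:00.
Aarav ∩ Zheng: 07:00–07:30, 08:30–09:00, 10:30–11:00, 11:30–12:00, 13:00–14:00.
Aarav ∩ Zheng ∩ Uma: 07:00–07:30, 13:00–13:30.
Aarav ∩ Zheng ∩ Uma ∩ Hassan: (none).
Windows ≥ 30 min: (none).

none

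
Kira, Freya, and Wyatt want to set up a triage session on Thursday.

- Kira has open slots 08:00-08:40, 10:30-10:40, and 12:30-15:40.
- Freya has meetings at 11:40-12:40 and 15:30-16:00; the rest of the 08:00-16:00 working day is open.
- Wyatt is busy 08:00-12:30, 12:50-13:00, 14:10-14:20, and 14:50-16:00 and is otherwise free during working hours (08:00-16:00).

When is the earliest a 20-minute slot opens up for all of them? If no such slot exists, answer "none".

13:00

Freya free within 08:00–16:00: 08:00–11:40, 12:40–15:30.
Wyatt free within 08:00–16:00: 12:30–12:50, 13:00–14:10, 14:20–14:50.
Kira ∩ Freya: 08:00–08:40, 10:30–10:40, 12:40–15:30.
Kira ∩ Freya ∩ Wyatt: 12:40–12:50, 13:00–14:10, 14:20–14:50.
Windows ≥ 20 min: 13:00–14:10, 14:20–14:50.
Earliest such window starts at 13:00.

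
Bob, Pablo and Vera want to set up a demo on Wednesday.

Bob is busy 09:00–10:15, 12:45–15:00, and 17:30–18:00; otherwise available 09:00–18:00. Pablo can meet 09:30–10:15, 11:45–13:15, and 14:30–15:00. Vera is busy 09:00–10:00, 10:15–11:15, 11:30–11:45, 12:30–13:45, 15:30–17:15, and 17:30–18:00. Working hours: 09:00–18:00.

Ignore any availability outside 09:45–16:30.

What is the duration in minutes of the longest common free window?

Bob free within 09:00–18:00: 10:15–12:45, 15:00–17:30.
Vera free within 09:00–18:00: 10:00–10:15, 11:15–11:30, 11:45–12:30, 13:45–15:30, 17:15–17:30.
Bob ∩ Pablo: 11:45–12:45.
Bob ∩ Pablo ∩ Vera: 11:45–12:30.
Restricted to 09:45–16:30: 11:45–12:30.
Single common window of 45 minutes.

45 minutes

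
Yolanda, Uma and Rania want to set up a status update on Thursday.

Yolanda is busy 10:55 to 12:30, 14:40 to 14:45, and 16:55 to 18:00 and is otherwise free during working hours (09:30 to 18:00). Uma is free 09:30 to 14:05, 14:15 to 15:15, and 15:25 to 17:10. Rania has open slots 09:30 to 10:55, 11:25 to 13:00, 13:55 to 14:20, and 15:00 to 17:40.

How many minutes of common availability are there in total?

235 minutes

Yolanda free within 09:30–18:00: 09:30–10:55, 12:30–14:40, 14:45–16:55.
Yolanda ∩ Uma: 09:30–10:55, 12:30–14:05, 14:15–14:40, 14:45–15:15, 15:25–16:55.
Yolanda ∩ Uma ∩ Rania: 09:30–10:55, 12:30–13:00, 13:55–14:05, 14:15–14:20, 15:00–15:15, 15:25–16:55.
Total common minutes: 85 + 30 + 10 + 5 + 15 + 90 = 235.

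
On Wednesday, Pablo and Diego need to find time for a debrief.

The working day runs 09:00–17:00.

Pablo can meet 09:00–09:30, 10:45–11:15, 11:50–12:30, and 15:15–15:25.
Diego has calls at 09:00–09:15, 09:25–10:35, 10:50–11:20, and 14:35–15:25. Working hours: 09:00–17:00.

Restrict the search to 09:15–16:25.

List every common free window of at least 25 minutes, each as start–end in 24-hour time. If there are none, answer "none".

11:50–12:30

Diego free within 09:00–17:00: 09:15–09:25, 10:35–10:50, 11:20–14:35, 15:25–17:00.
Pablo ∩ Diego: 09:15–09:25, 10:45–10:50, 11:50–12:30.
Restricted to 09:15–16:25: 09:15–09:25, 10:45–10:50, 11:50–12:30.
Windows ≥ 25 min: 11:50–12:30.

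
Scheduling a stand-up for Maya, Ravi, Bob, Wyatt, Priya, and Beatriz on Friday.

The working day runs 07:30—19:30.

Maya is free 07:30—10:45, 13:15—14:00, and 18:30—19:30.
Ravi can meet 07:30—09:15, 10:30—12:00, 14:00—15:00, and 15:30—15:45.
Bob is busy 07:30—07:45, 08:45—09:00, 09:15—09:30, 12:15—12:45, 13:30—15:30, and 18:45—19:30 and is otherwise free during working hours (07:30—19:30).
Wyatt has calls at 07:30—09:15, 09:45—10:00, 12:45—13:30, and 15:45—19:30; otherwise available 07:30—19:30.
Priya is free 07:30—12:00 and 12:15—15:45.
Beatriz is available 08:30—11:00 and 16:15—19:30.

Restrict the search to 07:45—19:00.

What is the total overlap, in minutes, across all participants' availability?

Bob free within 07:30–19:30: 07:45–08:45, 09:00–09:15, 09:30–12:15, 12:45–13:30, 15:30–18:45.
Wyatt free within 07:30–19:30: 09:15–09:45, 10:00–12:45, 13:30–15:45.
Maya ∩ Ravi: 07:30–09:15, 10:30–10:45.
Maya ∩ Ravi ∩ Bob: 07:45–08:45, 09:00–09:15, 10:30–10:45.
Maya ∩ Ravi ∩ Bob ∩ Wyatt: 10:30–10:45.
Maya ∩ Ravi ∩ Bob ∩ Wyatt ∩ Priya: 10:30–10:45.
Maya ∩ Ravi ∩ Bob ∩ Wyatt ∩ Priya ∩ Beatriz: 10:30–10:45.
Restricted to 07:45–19:00: 10:30–10:45.
Total common minutes: 15.

15 minutes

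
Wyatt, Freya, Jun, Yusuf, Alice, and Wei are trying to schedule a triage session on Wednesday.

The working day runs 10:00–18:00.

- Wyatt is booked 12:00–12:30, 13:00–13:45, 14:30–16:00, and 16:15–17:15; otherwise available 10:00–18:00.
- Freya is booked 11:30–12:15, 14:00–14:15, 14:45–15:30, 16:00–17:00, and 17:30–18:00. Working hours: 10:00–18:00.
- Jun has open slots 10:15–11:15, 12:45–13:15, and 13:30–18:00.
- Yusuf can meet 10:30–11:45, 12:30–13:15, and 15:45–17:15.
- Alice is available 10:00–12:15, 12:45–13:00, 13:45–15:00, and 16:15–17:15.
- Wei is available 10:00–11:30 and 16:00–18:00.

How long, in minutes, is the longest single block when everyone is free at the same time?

45 minutes

Wyatt free within 10:00–18:00: 10:00–12:00, 12:30–13:00, 13:45–14:30, 16:00–16:15, 17:15–18:00.
Freya free within 10:00–18:00: 10:00–11:30, 12:15–14:00, 14:15–14:45, 15:30–16:00, 17:00–17:30.
Wyatt ∩ Freya: 10:00–11:30, 12:30–13:00, 13:45–14:00, 14:15–14:30, 17:15–17:30.
Wyatt ∩ Freya ∩ Jun: 10:15–11:15, 12:45–13:00, 13:45–14:00, 14:15–14:30, 17:15–17:30.
Wyatt ∩ Freya ∩ Jun ∩ Yusuf: 10:30–11:15, 12:45–13:00.
Wyatt ∩ Freya ∩ Jun ∩ Yusuf ∩ Alice: 10:30–11:15, 12:45–13:00.
Wyatt ∩ Freya ∩ Jun ∩ Yusuf ∩ Alice ∩ Wei: 10:30–11:15.
Single common window of 45 minutes.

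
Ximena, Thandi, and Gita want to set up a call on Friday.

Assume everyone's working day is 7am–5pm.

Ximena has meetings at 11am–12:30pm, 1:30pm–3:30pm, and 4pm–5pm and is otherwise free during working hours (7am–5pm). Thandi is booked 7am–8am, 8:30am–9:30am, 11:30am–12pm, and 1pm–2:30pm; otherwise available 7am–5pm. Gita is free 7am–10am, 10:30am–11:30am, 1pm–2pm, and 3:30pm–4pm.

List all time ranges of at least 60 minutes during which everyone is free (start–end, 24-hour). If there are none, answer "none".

none

Ximena free within 07:00–17:00: 07:00–11:00, 12:30–13:30, 15:30–16:00.
Thandi free within 07:00–17:00: 08:00–08:30, 09:30–11:30, 12:00–13:00, 14:30–17:00.
Ximena ∩ Thandi: 08:00–08:30, 09:30–11:00, 12:30–13:00, 15:30–16:00.
Ximena ∩ Thandi ∩ Gita: 08:00–08:30, 09:30–10:00, 10:30–11:00, 15:30–16:00.
Windows ≥ 60 min: (none).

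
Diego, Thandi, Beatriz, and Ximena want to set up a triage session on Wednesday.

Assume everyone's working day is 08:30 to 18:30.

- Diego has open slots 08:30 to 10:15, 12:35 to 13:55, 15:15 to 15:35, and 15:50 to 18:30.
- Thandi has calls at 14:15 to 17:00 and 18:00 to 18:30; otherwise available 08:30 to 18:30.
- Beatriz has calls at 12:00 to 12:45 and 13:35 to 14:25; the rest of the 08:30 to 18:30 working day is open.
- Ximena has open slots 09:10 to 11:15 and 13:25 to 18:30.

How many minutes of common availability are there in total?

Thandi free within 08:30–18:30: 08:30–14:15, 17:00–18:00.
Beatriz free within 08:30–18:30: 08:30–12:00, 12:45–13:35, 14:25–18:30.
Diego ∩ Thandi: 08:30–10:15, 12:35–13:55, 17:00–18:00.
Diego ∩ Thandi ∩ Beatriz: 08:30–10:15, 12:45–13:35, 17:00–18:00.
Diego ∩ Thandi ∩ Beatriz ∩ Ximena: 09:10–10:15, 13:25–13:35, 17:00–18:00.
Total common minutes: 65 + 10 + 60 = 135.

135 minutes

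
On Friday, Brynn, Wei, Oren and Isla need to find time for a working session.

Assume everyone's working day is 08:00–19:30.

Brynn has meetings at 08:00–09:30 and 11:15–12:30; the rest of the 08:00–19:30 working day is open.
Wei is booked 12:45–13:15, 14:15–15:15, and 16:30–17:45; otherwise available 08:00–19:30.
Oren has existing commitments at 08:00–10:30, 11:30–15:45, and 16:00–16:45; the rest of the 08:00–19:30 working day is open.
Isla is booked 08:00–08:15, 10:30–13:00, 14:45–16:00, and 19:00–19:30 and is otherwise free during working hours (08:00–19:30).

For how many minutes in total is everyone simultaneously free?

75 minutes

Brynn free within 08:00–19:30: 09:30–11:15, 12:30–19:30.
Wei free within 08:00–19:30: 08:00–12:45, 13:15–14:15, 15:15–16:30, 17:45–19:30.
Oren free within 08:00–19:30: 10:30–11:30, 15:45–16:00, 16:45–19:30.
Isla free within 08:00–19:30: 08:15–10:30, 13:00–14:45, 16:00–19:00.
Brynn ∩ Wei: 09:30–11:15, 12:30–12:45, 13:15–14:15, 15:15–16:30, 17:45–19:30.
Brynn ∩ Wei ∩ Oren: 10:30–11:15, 15:45–16:00, 17:45–19:30.
Brynn ∩ Wei ∩ Oren ∩ Isla: 17:45–19:00.
Total common minutes: 75.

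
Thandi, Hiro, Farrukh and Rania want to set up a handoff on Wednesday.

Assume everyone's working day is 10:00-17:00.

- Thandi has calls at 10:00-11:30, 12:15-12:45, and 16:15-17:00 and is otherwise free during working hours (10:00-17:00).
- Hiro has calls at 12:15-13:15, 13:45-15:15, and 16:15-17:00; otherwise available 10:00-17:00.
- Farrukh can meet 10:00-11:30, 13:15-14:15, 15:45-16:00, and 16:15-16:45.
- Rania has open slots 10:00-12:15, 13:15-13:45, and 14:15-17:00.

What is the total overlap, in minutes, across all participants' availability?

Thandi free within 10:00–17:00: 11:30–12:15, 12:45–16:15.
Hiro free within 10:00–17:00: 10:00–12:15, 13:15–13:45, 15:15–16:15.
Thandi ∩ Hiro: 11:30–12:15, 13:15–13:45, 15:15–16:15.
Thandi ∩ Hiro ∩ Farrukh: 13:15–13:45, 15:45–16:00.
Thandi ∩ Hiro ∩ Farrukh ∩ Rania: 13:15–13:45, 15:45–16:00.
Total common minutes: 30 + 15 = 45.

45 minutes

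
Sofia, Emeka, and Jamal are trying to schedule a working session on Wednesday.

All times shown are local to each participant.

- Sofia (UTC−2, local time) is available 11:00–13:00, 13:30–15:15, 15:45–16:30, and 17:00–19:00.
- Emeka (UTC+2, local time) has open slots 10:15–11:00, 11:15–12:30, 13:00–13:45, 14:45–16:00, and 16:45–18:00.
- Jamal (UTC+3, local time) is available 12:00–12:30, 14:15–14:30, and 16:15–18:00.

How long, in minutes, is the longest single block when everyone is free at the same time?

Sofia → UTC: 13:00–15:00, 15:30–17:15, 17:45–18:30, 19:00–21:00.
Emeka → UTC: 08:15–09:00, 09:15–10:30, 11:00–11:45, 12:45–14:00, 14:45–16:00.
Jamal → UTC: 09:00–09:30, 11:15–11:30, 13:15–15:00.
Sofia ∩ Emeka: 13:00–14:00, 14:45–15:00, 15:30–16:00.
Sofia ∩ Emeka ∩ Jamal: 13:15–14:00, 14:45–15:00.
Common window lengths: 45, 15 min; longest is 45.

45 minutes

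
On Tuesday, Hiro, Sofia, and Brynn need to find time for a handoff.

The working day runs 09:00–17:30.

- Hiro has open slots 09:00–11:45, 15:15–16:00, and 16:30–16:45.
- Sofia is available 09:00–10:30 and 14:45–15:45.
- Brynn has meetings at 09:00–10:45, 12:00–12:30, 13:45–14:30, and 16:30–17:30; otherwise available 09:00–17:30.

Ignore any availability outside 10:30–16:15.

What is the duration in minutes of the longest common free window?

30 minutes

Brynn free within 09:00–17:30: 10:45–12:00, 12:30–13:45, 14:30–16:30.
Hiro ∩ Sofia: 09:00–10:30, 15:15–15:45.
Hiro ∩ Sofia ∩ Brynn: 15:15–15:45.
Restricted to 10:30–16:15: 15:15–15:45.
Single common window of 30 minutes.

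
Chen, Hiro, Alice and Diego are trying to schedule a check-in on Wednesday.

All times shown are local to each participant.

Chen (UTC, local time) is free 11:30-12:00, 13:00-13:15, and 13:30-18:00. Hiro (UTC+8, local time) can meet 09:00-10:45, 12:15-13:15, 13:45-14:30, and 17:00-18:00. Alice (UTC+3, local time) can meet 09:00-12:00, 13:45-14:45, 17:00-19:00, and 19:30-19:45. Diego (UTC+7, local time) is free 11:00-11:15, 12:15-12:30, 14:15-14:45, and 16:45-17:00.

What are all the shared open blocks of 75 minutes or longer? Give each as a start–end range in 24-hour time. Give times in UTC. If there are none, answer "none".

Chen → UTC: 11:30–12:00, 13:00–13:15, 13:30–18:00.
Hiro → UTC: 01:00–02:45, 04:15–05:15, 05:45–06:30, 09:00–10:00.
Alice → UTC: 06:00–09:00, 10:45–11:45, 14:00–16:00, 16:30–16:45.
Diego → UTC: 04:00–04:15, 05:15–05:30, 07:15–07:45, 09:45–10:00.
Chen ∩ Hiro: (none).
Chen ∩ Hiro ∩ Alice: (none).
Chen ∩ Hiro ∩ Alice ∩ Diego: (none).
Windows ≥ 75 min: (none).

none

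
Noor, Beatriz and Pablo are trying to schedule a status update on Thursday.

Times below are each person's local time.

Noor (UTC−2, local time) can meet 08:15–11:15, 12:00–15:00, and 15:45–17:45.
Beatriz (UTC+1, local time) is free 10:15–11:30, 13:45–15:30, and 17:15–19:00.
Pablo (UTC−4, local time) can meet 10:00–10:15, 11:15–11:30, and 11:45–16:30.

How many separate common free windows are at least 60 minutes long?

0

Noor → UTC: 10:15–13:15, 14:00–17:00, 17:45–19:45.
Beatriz → UTC: 09:15–10:30, 12:45–14:30, 16:15–18:00.
Pablo → UTC: 14:00–14:15, 15:15–15:30, 15:45–20:30.
Noor ∩ Beatriz: 10:15–10:30, 12:45–13:15, 14:00–14:30, 16:15–17:00, 17:45–18:00.
Noor ∩ Beatriz ∩ Pablo: 14:00–14:15, 16:15–17:00, 17:45–18:00.
Windows ≥ 60 min: (none).
That's 0 windows.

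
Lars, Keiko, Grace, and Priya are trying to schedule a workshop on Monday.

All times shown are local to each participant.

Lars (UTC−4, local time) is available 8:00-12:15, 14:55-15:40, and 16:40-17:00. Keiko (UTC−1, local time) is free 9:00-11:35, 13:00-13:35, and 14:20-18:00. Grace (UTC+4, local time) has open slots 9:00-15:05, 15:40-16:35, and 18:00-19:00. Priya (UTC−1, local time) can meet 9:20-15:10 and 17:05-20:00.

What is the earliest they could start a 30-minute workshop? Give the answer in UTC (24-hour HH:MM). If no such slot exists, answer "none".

Lars → UTC: 12:00–16:15, 18:55–19:40, 20:40–21:00.
Keiko → UTC: 10:00–12:35, 14:00–14:35, 15:20–19:00.
Grace → UTC: 05:00–11:05, 11:40–12:35, 14:00–15:00.
Priya → UTC: 10:20–16:10, 18:05–21:00.
Lars ∩ Keiko: 12:00–12:35, 14:00–14:35, 15:20–16:15, 18:55–19:00.
Lars ∩ Keiko ∩ Grace: 12:00–12:35, 14:00–14:35.
Lars ∩ Keiko ∩ Grace ∩ Priya: 12:00–12:35, 14:00–14:35.
Windows ≥ 30 min: 12:00–12:35, 14:00–14:35.
Earliest such window starts at 12:00.

12:00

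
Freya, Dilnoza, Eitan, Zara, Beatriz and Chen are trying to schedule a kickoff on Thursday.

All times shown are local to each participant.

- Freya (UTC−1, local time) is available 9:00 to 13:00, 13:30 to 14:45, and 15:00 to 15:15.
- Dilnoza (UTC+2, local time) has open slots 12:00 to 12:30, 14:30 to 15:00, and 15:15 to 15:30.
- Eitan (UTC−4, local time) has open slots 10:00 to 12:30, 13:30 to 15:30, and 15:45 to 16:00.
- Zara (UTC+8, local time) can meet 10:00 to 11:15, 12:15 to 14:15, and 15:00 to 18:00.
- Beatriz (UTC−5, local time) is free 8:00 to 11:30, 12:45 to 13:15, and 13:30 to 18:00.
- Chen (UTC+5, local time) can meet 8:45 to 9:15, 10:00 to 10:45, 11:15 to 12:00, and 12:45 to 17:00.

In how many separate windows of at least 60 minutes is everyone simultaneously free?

Freya → UTC: 10:00–14:00, 14:30–15:45, 16:00–16:15.
Dilnoza → UTC: 10:00–10:30, 12:30–13:00, 13:15–13:30.
Eitan → UTC: 14:00–16:30, 17:30–19:30, 19:45–20:00.
Zara → UTC: 02:00–03:15, 04:15–06:15, 07:00–10:00.
Beatriz → UTC: 13:00–16:30, 17:45–18:15, 18:30–23:00.
Chen → UTC: 03:45–04:15, 05:00–05:45, 06:15–07:00, 07:45–12:00.
Freya ∩ Dilnoza: 10:00–10:30, 12:30–13:00, 13:15–13:30.
Freya ∩ Dilnoza ∩ Eitan: (none).
Freya ∩ Dilnoza ∩ Eitan ∩ Zara: (none).
Freya ∩ Dilnoza ∩ Eitan ∩ Zara ∩ Beatriz: (none).
Freya ∩ Dilnoza ∩ Eitan ∩ Zara ∩ Beatriz ∩ Chen: (none).
Windows ≥ 60 min: (none).
That's 0 windows.

0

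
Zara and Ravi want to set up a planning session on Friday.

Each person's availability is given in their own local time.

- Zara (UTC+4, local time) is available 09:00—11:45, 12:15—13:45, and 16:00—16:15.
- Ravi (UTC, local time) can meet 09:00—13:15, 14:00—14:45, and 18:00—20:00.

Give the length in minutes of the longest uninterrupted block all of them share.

Zara → UTC: 05:00–07:45, 08:15–09:45, 12:00–12:15.
Ravi → UTC: 09:00–13:15, 14:00–14:45, 18:00–20:00.
Zara ∩ Ravi: 09:00–09:45, 12:00–12:15.
Common window lengths: 45, 15 min; longest is 45.

45 minutes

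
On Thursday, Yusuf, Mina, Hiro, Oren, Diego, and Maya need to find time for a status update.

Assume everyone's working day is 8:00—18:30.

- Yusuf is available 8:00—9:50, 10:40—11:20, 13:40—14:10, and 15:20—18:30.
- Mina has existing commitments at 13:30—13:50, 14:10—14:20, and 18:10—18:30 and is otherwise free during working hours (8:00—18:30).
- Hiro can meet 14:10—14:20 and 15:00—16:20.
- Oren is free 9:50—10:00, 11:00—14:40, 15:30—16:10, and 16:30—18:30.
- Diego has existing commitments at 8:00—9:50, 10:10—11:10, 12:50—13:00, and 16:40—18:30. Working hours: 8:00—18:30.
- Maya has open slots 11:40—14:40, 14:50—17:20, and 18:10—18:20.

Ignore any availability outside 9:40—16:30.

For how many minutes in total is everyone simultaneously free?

40 minutes

Mina free within 08:00–18:30: 08:00–13:30, 13:50–14:10, 14:20–18:10.
Diego free within 08:00–18:30: 09:50–10:10, 11:10–12:50, 13:00–16:40.
Yusuf ∩ Mina: 08:00–09:50, 10:40–11:20, 13:50–14:10, 15:20–18:10.
Yusuf ∩ Mina ∩ Hiro: 15:20–16:20.
Yusuf ∩ Mina ∩ Hiro ∩ Oren: 15:30–16:10.
Yusuf ∩ Mina ∩ Hiro ∩ Oren ∩ Diego: 15:30–16:10.
Yusuf ∩ Mina ∩ Hiro ∩ Oren ∩ Diego ∩ Maya: 15:30–16:10.
Restricted to 09:40–16:30: 15:30–16:10.
Total common minutes: 40.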